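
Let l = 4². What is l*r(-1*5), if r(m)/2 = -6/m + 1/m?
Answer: 32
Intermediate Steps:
l = 16
r(m) = -10/m (r(m) = 2*(-6/m + 1/m) = 2*(-5/m) = -10/m)
l*r(-1*5) = 16*(-10/((-1*5))) = 16*(-10/(-5)) = 16*(-10*(-⅕)) = 16*2 = 32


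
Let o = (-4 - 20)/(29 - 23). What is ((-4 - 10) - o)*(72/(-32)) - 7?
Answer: 31/2 ≈ 15.500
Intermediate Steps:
o = -4 (o = -24/6 = -24*⅙ = -4)
((-4 - 10) - o)*(72/(-32)) - 7 = ((-4 - 10) - 1*(-4))*(72/(-32)) - 7 = (-14 + 4)*(72*(-1/32)) - 7 = -10*(-9/4) - 7 = 45/2 - 7 = 31/2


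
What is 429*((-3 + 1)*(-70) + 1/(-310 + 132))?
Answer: 10690251/178 ≈ 60058.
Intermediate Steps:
429*((-3 + 1)*(-70) + 1/(-310 + 132)) = 429*(-2*(-70) + 1/(-178)) = 429*(140 - 1/178) = 429*(24919/178) = 10690251/178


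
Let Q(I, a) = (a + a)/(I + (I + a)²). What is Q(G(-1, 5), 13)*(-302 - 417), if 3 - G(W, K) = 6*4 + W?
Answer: -18694/29 ≈ -644.62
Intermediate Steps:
G(W, K) = -21 - W (G(W, K) = 3 - (6*4 + W) = 3 - (24 + W) = 3 + (-24 - W) = -21 - W)
Q(I, a) = 2*a/(I + (I + a)²) (Q(I, a) = (2*a)/(I + (I + a)²) = 2*a/(I + (I + a)²))
Q(G(-1, 5), 13)*(-302 - 417) = (2*13/((-21 - 1*(-1)) + ((-21 - 1*(-1)) + 13)²))*(-302 - 417) = (2*13/((-21 + 1) + ((-21 + 1) + 13)²))*(-719) = (2*13/(-20 + (-20 + 13)²))*(-719) = (2*13/(-20 + (-7)²))*(-719) = (2*13/(-20 + 49))*(-719) = (2*13/29)*(-719) = (2*13*(1/29))*(-719) = (26/29)*(-719) = -18694/29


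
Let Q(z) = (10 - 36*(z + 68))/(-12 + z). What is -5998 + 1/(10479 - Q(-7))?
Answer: -1181096151/196915 ≈ -5998.0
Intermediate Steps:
Q(z) = (-2438 - 36*z)/(-12 + z) (Q(z) = (10 - 36*(68 + z))/(-12 + z) = (10 + (-2448 - 36*z))/(-12 + z) = (-2438 - 36*z)/(-12 + z))
-5998 + 1/(10479 - Q(-7)) = -5998 + 1/(10479 - 2*(-1219 - 18*(-7))/(-12 - 7)) = -5998 + 1/(10479 - 2*(-1219 + 126)/(-19)) = -5998 + 1/(10479 - 2*(-1)*(-1093)/19) = -5998 + 1/(10479 - 1*2186/19) = -5998 + 1/(10479 - 2186/19) = -5998 + 1/(196915/19) = -5998 + 19/196915 = -1181096151/196915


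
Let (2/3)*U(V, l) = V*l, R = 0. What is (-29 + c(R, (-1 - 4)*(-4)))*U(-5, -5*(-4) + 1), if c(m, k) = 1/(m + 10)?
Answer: 18207/4 ≈ 4551.8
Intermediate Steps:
c(m, k) = 1/(10 + m)
U(V, l) = 3*V*l/2 (U(V, l) = 3*(V*l)/2 = 3*V*l/2)
(-29 + c(R, (-1 - 4)*(-4)))*U(-5, -5*(-4) + 1) = (-29 + 1/(10 + 0))*((3/2)*(-5)*(-5*(-4) + 1)) = (-29 + 1/10)*((3/2)*(-5)*(20 + 1)) = (-29 + ⅒)*((3/2)*(-5)*21) = -289/10*(-315/2) = 18207/4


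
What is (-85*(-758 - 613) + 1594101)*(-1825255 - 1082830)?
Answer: -4974674892060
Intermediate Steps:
(-85*(-758 - 613) + 1594101)*(-1825255 - 1082830) = (-85*(-1371) + 1594101)*(-2908085) = (116535 + 1594101)*(-2908085) = 1710636*(-2908085) = -4974674892060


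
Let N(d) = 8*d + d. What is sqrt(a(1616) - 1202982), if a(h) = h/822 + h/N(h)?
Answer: I*sqrt(203208571565)/411 ≈ 1096.8*I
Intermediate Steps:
N(d) = 9*d
a(h) = 1/9 + h/822 (a(h) = h/822 + h/((9*h)) = h*(1/822) + h*(1/(9*h)) = h/822 + 1/9 = 1/9 + h/822)
sqrt(a(1616) - 1202982) = sqrt((1/9 + (1/822)*1616) - 1202982) = sqrt((1/9 + 808/411) - 1202982) = sqrt(2561/1233 - 1202982) = sqrt(-1483274245/1233) = I*sqrt(203208571565)/411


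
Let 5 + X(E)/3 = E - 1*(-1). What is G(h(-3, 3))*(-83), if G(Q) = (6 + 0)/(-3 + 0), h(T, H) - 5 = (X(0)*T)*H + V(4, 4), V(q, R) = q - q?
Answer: 166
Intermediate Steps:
V(q, R) = 0
X(E) = -12 + 3*E (X(E) = -15 + 3*(E - 1*(-1)) = -15 + 3*(E + 1) = -15 + 3*(1 + E) = -15 + (3 + 3*E) = -12 + 3*E)
h(T, H) = 5 - 12*H*T (h(T, H) = 5 + (((-12 + 3*0)*T)*H + 0) = 5 + (((-12 + 0)*T)*H + 0) = 5 + ((-12*T)*H + 0) = 5 + (-12*H*T + 0) = 5 - 12*H*T)
G(Q) = -2 (G(Q) = 6/(-3) = 6*(-⅓) = -2)
G(h(-3, 3))*(-83) = -2*(-83) = 166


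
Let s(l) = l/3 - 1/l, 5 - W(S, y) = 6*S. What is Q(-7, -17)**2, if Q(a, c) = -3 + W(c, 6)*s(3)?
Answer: 42025/9 ≈ 4669.4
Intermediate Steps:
W(S, y) = 5 - 6*S
s(l) = -1/l + l/3 (s(l) = l*(1/3) - 1/l = l/3 - 1/l = -1/l + l/3)
Q(a, c) = 1/3 - 4*c (Q(a, c) = -3 + (5 - 6*c)*(-1/3 + (1/3)*3) = -3 + (5 - 6*c)*(-1*1/3 + 1) = -3 + (5 - 6*c)*(-1/3 + 1) = -3 + (5 - 6*c)*(2/3) = -3 + (10/3 - 4*c) = 1/3 - 4*c)
Q(-7, -17)**2 = (1/3 - 4*(-17))**2 = (1/3 + 68)**2 = (205/3)**2 = 42025/9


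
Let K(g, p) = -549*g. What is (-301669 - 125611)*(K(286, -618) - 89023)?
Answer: 105126689360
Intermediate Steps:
(-301669 - 125611)*(K(286, -618) - 89023) = (-301669 - 125611)*(-549*286 - 89023) = -427280*(-157014 - 89023) = -427280*(-246037) = 105126689360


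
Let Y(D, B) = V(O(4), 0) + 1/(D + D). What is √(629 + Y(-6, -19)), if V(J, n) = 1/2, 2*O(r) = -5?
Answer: √22659/6 ≈ 25.088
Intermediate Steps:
O(r) = -5/2 (O(r) = (½)*(-5) = -5/2)
V(J, n) = ½
Y(D, B) = ½ + 1/(2*D) (Y(D, B) = ½ + 1/(D + D) = ½ + 1/(2*D))
√(629 + Y(-6, -19)) = √(629 + (½)*(1 - 6)/(-6)) = √(629 + (½)*(-⅙)*(-5)) = √(629 + 5/12) = √(7553/12) = √22659/6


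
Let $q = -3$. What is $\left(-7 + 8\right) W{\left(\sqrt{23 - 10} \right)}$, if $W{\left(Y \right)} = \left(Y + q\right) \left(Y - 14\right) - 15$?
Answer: $40 - 17 \sqrt{13} \approx -21.294$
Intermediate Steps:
$W{\left(Y \right)} = -15 + \left(-14 + Y\right) \left(-3 + Y\right)$ ($W{\left(Y \right)} = \left(Y - 3\right) \left(Y - 14\right) - 15 = \left(-3 + Y\right) \left(-14 + Y\right) - 15 = \left(-14 + Y\right) \left(-3 + Y\right) - 15 = -15 + \left(-14 + Y\right) \left(-3 + Y\right)$)
$\left(-7 + 8\right) W{\left(\sqrt{23 - 10} \right)} = \left(-7 + 8\right) \left(27 + \left(\sqrt{23 - 10}\right)^{2} - 17 \sqrt{23 - 10}\right) = 1 \left(27 + \left(\sqrt{13}\right)^{2} - 17 \sqrt{13}\right) = 1 \left(27 + 13 - 17 \sqrt{13}\right) = 1 \left(40 - 17 \sqrt{13}\right) = 40 - 17 \sqrt{13}$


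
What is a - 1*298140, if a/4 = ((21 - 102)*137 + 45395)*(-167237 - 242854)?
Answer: -56261502612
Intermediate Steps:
a = -56261204472 (a = 4*(((21 - 102)*137 + 45395)*(-167237 - 242854)) = 4*((-81*137 + 45395)*(-410091)) = 4*((-11097 + 45395)*(-410091)) = 4*(34298*(-410091)) = 4*(-14065301118) = -56261204472)
a - 1*298140 = -56261204472 - 1*298140 = -56261204472 - 298140 = -56261502612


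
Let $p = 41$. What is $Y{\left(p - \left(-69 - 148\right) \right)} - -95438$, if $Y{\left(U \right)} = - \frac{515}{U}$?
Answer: $\frac{24622489}{258} \approx 95436.0$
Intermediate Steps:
$Y{\left(p - \left(-69 - 148\right) \right)} - -95438 = - \frac{515}{41 - \left(-69 - 148\right)} - -95438 = - \frac{515}{41 - -217} + 95438 = - \frac{515}{41 + 217} + 95438 = - \frac{515}{258} + 95438 = \frac{24622489}{258}$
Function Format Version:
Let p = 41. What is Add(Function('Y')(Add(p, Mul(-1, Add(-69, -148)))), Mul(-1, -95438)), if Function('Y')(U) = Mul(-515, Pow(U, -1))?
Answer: Rational(24622489, 258) ≈ 95436.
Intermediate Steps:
Add(Function('Y')(Add(p, Mul(-1, Add(-69, -148)))), Mul(-1, -95438)) = Add(Mul(-515, Pow(Add(41, Mul(-1, Add(-69, -148))), -1)), Mul(-1, -95438)) = Add(Mul(-515, Pow(Add(41, Mul(-1, -217)), -1)), 95438) = Add(Mul(-515, Pow(Add(41, 217), -1)), 95438) = Add(Mul(-515, Pow(258, -1)), 95438) = Add(Mul(-515, Rational(1, 258)), 95438) = Add(Rational(-515, 258), 95438) = Rational(24622489, 258)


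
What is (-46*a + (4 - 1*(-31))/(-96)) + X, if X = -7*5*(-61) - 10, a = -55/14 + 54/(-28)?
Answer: 1608811/672 ≈ 2394.1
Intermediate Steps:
a = -41/7 (a = -55*1/14 + 54*(-1/28) = -55/14 - 27/14 = -41/7 ≈ -5.8571)
X = 2125 (X = -35*(-61) - 10 = 2135 - 10 = 2125)
(-46*a + (4 - 1*(-31))/(-96)) + X = (-46*(-41/7) + (4 - 1*(-31))/(-96)) + 2125 = (1886/7 + (4 + 31)*(-1/96)) + 2125 = (1886/7 + 35*(-1/96)) + 2125 = (1886/7 - 35/96) + 2125 = 180811/672 + 2125 = 1608811/672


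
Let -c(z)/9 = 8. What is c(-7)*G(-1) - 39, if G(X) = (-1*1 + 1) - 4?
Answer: 249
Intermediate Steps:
G(X) = -4 (G(X) = (-1 + 1) - 4 = 0 - 4 = -4)
c(z) = -72 (c(z) = -9*8 = -72)
c(-7)*G(-1) - 39 = -72*(-4) - 39 = 288 - 39 = 249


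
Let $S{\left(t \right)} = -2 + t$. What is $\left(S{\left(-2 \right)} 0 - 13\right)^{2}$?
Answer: $169$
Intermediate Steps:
$\left(S{\left(-2 \right)} 0 - 13\right)^{2} = \left(\left(-2 - 2\right) 0 - 13\right)^{2} = \left(\left(-4\right) 0 - 13\right)^{2} = \left(0 - 13\right)^{2} = \left(-13\right)^{2} = 169$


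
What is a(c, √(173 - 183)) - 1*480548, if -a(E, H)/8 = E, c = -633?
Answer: -475484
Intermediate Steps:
a(E, H) = -8*E
a(c, √(173 - 183)) - 1*480548 = -8*(-633) - 1*480548 = 5064 - 480548 = -475484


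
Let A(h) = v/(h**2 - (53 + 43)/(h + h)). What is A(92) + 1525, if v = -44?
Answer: 74213872/48665 ≈ 1525.0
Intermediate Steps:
A(h) = -44/(h**2 - 48/h) (A(h) = -44/(h**2 - (53 + 43)/(h + h)) = -44/(h**2 - 96/(2*h)) = -44/(h**2 - 96*1/(2*h)) = -44/(h**2 - 48/h))
A(92) + 1525 = -44*92/(-48 + 92**3) + 1525 = -44*92/(-48 + 778688) + 1525 = -44*92/778640 + 1525 = -44*92*1/778640 + 1525 = -253/48665 + 1525 = 74213872/48665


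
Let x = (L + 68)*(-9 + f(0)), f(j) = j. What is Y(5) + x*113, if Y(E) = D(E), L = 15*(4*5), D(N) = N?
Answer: -374251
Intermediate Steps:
L = 300 (L = 15*20 = 300)
Y(E) = E
x = -3312 (x = (300 + 68)*(-9 + 0) = 368*(-9) = -3312)
Y(5) + x*113 = 5 - 3312*113 = 5 - 374256 = -374251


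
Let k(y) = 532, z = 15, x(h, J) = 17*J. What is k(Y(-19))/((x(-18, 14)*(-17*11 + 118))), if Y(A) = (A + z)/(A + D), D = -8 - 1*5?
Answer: -38/1173 ≈ -0.032396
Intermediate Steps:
D = -13 (D = -8 - 5 = -13)
Y(A) = (15 + A)/(-13 + A) (Y(A) = (A + 15)/(A - 13) = (15 + A)/(-13 + A))
k(Y(-19))/((x(-18, 14)*(-17*11 + 118))) = 532/(((17*14)*(-17*11 + 118))) = 532/((238*(-187 + 118))) = 532/((238*(-69))) = 532/(-16422) = 532*(-1/16422) = -38/1173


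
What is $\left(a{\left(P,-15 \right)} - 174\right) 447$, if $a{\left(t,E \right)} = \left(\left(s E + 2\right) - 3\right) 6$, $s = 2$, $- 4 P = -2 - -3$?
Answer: $-160920$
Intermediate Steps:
$P = - \frac{1}{4}$ ($P = - \frac{-2 - -3}{4} = - \frac{-2 + 3}{4} = \left(- \frac{1}{4}\right) 1 = - \frac{1}{4} \approx -0.25$)
$a{\left(t,E \right)} = -6 + 12 E$ ($a{\left(t,E \right)} = \left(\left(2 E + 2\right) - 3\right) 6 = \left(\left(2 + 2 E\right) - 3\right) 6 = \left(-1 + 2 E\right) 6 = -6 + 12 E$)
$\left(a{\left(P,-15 \right)} - 174\right) 447 = \left(\left(-6 + 12 \left(-15\right)\right) - 174\right) 447 = \left(\left(-6 - 180\right) - 174\right) 447 = \left(-186 - 174\right) 447 = \left(-360\right) 447 = -160920$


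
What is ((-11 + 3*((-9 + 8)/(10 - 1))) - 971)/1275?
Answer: -2947/3825 ≈ -0.77046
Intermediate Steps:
((-11 + 3*((-9 + 8)/(10 - 1))) - 971)/1275 = ((-11 + 3*(-1/9)) - 971)*(1/1275) = ((-11 - 1/3) - 971)*(1/1275) = (-34/3 - 971)*(1/1275) = -2947/3*1/1275 = -2947/3825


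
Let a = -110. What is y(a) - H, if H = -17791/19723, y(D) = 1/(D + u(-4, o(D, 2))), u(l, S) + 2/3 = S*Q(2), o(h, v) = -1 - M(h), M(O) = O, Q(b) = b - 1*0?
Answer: 5787871/6350806 ≈ 0.91136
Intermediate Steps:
Q(b) = b (Q(b) = b + 0 = b)
o(h, v) = -1 - h
u(l, S) = -⅔ + 2*S (u(l, S) = -⅔ + S*2 = -⅔ + 2*S)
y(D) = 1/(-8/3 - D) (y(D) = 1/(D + (-⅔ + 2*(-1 - D))) = 1/(D + (-⅔ + (-2 - 2*D))) = 1/(D + (-8/3 - 2*D)) = 1/(-8/3 - D))
H = -17791/19723 (H = -17791*1/19723 = -17791/19723 ≈ -0.90204)
y(a) - H = -3/(8 + 3*(-110)) - 1*(-17791/19723) = -3/(8 - 330) + 17791/19723 = -3/(-322) + 17791/19723 = -3*(-1/322) + 17791/19723 = 3/322 + 17791/19723 = 5787871/6350806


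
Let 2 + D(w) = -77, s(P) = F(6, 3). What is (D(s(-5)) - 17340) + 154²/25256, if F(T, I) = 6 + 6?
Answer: -1428281/82 ≈ -17418.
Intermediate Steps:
F(T, I) = 12
s(P) = 12
D(w) = -79 (D(w) = -2 - 77 = -79)
(D(s(-5)) - 17340) + 154²/25256 = (-79 - 17340) + 154²/25256 = -17419 + 23716*(1/25256) = -17419 + 77/82 = -1428281/82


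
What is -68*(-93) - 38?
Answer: 6286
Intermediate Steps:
-68*(-93) - 38 = 6324 - 38 = 6286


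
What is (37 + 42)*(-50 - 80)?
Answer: -10270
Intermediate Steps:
(37 + 42)*(-50 - 80) = 79*(-130) = -10270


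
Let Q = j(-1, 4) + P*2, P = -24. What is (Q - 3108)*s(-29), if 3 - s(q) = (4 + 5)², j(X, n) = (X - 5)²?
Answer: 243360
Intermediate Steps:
j(X, n) = (-5 + X)²
s(q) = -78 (s(q) = 3 - (4 + 5)² = 3 - 1*9² = 3 - 1*81 = 3 - 81 = -78)
Q = -12 (Q = (-5 - 1)² - 24*2 = (-6)² - 48 = 36 - 48 = -12)
(Q - 3108)*s(-29) = (-12 - 3108)*(-78) = -3120*(-78) = 243360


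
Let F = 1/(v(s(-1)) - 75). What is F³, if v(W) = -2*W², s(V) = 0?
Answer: -1/421875 ≈ -2.3704e-6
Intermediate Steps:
F = -1/75 (F = 1/(-2*0² - 75) = 1/(-2*0 - 75) = 1/(0 - 75) = 1/(-75) = -1/75 ≈ -0.013333)
F³ = (-1/75)³ = -1/421875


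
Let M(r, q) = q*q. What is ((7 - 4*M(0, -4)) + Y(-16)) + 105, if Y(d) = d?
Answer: 32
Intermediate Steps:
M(r, q) = q²
((7 - 4*M(0, -4)) + Y(-16)) + 105 = ((7 - 4*(-4)²) - 16) + 105 = ((7 - 4*16) - 16) + 105 = ((7 - 64) - 16) + 105 = (-57 - 16) + 105 = -73 + 105 = 32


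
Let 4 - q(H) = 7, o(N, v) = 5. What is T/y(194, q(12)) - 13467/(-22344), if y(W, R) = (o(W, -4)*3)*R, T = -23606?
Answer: 176019493/335160 ≈ 525.18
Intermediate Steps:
q(H) = -3 (q(H) = 4 - 1*7 = 4 - 7 = -3)
y(W, R) = 15*R (y(W, R) = (5*3)*R = 15*R)
T/y(194, q(12)) - 13467/(-22344) = -23606/(15*(-3)) - 13467/(-22344) = -23606/(-45) - 13467*(-1/22344) = -23606*(-1/45) + 4489/7448 = 23606/45 + 4489/7448 = 176019493/335160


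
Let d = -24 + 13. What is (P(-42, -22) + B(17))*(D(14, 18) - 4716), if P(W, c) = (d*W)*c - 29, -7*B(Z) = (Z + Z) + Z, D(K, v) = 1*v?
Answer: 335446596/7 ≈ 4.7921e+7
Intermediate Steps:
D(K, v) = v
B(Z) = -3*Z/7 (B(Z) = -((Z + Z) + Z)/7 = -(2*Z + Z)/7 = -3*Z/7)
d = -11
P(W, c) = -29 - 11*W*c (P(W, c) = (-11*W)*c - 29 = -11*W*c - 29 = -29 - 11*W*c)
(P(-42, -22) + B(17))*(D(14, 18) - 4716) = ((-29 - 11*(-42)*(-22)) - 3/7*17)*(18 - 4716) = ((-29 - 10164) - 51/7)*(-4698) = (-10193 - 51/7)*(-4698) = -71402/7*(-4698) = 335446596/7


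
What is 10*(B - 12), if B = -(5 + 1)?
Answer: -180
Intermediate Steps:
B = -6 (B = -1*6 = -6)
10*(B - 12) = 10*(-6 - 12) = 10*(-18) = -180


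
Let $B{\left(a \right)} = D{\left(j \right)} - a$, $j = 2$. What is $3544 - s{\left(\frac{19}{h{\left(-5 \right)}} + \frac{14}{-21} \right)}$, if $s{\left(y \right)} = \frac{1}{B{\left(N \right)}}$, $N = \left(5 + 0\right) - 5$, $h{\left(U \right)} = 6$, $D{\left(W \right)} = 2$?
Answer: $\frac{7087}{2} \approx 3543.5$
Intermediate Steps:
$N = 0$ ($N = 5 - 5 = 0$)
$B{\left(a \right)} = 2 - a$
$s{\left(y \right)} = \frac{1}{2}$ ($s{\left(y \right)} = \frac{1}{2 - 0} = \frac{1}{2 + 0} = \frac{1}{2}$)
$3544 - s{\left(\frac{19}{h{\left(-5 \right)}} + \frac{14}{-21} \right)} = 3544 - \frac{1}{2} = \frac{7087}{2}$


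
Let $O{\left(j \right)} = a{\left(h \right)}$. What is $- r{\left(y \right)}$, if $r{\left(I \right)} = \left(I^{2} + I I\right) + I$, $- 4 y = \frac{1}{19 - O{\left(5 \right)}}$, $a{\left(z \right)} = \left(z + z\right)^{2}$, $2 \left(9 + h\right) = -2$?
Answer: $- \frac{763}{1161288} \approx -0.00065703$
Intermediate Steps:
$h = -10$ ($h = -9 + \frac{1}{2} \left(-2\right) = -9 - 1 = -10$)
$a{\left(z \right)} = 4 z^{2}$ ($a{\left(z \right)} = \left(2 z\right)^{2} = 4 z^{2}$)
$O{\left(j \right)} = 400$ ($O{\left(j \right)} = 4 \left(-10\right)^{2} = 4 \cdot 100 = 400$)
$y = \frac{1}{1524}$ ($y = - \frac{1}{4 \left(19 - 400\right)} = - \frac{1}{4 \left(-381\right)} = \left(- \frac{1}{4}\right) \left(- \frac{1}{381}\right) = \frac{1}{1524} \approx 0.00065617$)
$r{\left(I \right)} = I + 2 I^{2}$ ($r{\left(I \right)} = \left(I^{2} + I^{2}\right) + I = 2 I^{2} + I = I + 2 I^{2}$)
$- r{\left(y \right)} = - \frac{1 + 2 \cdot \frac{1}{1524}}{1524} = - \frac{1 + \frac{1}{762}}{1524} = - \frac{763}{1524 \cdot 762} = \left(-1\right) \frac{763}{1161288} = - \frac{763}{1161288}$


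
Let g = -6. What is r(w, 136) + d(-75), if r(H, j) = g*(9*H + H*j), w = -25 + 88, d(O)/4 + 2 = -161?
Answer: -55462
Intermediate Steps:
d(O) = -652 (d(O) = -8 + 4*(-161) = -8 - 644 = -652)
w = 63
r(H, j) = -54*H - 6*H*j (r(H, j) = -6*(9*H + H*j) = -54*H - 6*H*j)
r(w, 136) + d(-75) = -6*63*(9 + 136) - 652 = -6*63*145 - 652 = -54810 - 652 = -55462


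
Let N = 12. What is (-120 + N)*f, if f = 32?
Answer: -3456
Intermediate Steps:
(-120 + N)*f = (-120 + 12)*32 = -108*32 = -3456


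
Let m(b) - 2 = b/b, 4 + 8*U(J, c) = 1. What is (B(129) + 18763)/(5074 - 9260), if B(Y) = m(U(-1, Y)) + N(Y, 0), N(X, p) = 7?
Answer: -18773/4186 ≈ -4.4847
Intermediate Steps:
U(J, c) = -3/8 (U(J, c) = -½ + (⅛)*1 = -½ + ⅛ = -3/8)
m(b) = 3 (m(b) = 2 + b/b = 2 + 1 = 3)
B(Y) = 10 (B(Y) = 3 + 7 = 10)
(B(129) + 18763)/(5074 - 9260) = (10 + 18763)/(5074 - 9260) = 18773/(-4186) = 18773*(-1/4186) = -18773/4186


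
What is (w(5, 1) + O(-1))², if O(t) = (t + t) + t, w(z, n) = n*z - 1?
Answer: 1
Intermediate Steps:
w(z, n) = -1 + n*z
O(t) = 3*t (O(t) = 2*t + t = 3*t)
(w(5, 1) + O(-1))² = ((-1 + 1*5) + 3*(-1))² = ((-1 + 5) - 3)² = (4 - 3)² = 1² = 1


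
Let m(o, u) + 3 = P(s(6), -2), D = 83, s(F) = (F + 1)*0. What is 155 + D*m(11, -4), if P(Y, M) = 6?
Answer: 404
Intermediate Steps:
s(F) = 0 (s(F) = (1 + F)*0 = 0)
m(o, u) = 3 (m(o, u) = -3 + 6 = 3)
155 + D*m(11, -4) = 155 + 83*3 = 155 + 249 = 404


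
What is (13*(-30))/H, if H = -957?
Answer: 130/319 ≈ 0.40752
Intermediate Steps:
(13*(-30))/H = (13*(-30))/(-957) = -390*(-1/957) = 130/319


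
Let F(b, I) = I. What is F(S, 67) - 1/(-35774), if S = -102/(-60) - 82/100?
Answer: 2396859/35774 ≈ 67.000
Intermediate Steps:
S = 22/25 (S = -102*(-1/60) - 82*1/100 = 17/10 - 41/50 = 22/25 ≈ 0.88000)
F(S, 67) - 1/(-35774) = 67 - 1/(-35774) = 67 - 1*(-1/35774) = 67 + 1/35774 = 2396859/35774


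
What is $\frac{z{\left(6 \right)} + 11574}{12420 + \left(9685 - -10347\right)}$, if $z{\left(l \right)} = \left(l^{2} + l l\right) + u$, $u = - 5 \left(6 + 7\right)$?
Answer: $\frac{11581}{32452} \approx 0.35687$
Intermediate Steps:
$u = -65$ ($u = \left(-5\right) 13 = -65$)
$z{\left(l \right)} = -65 + 2 l^{2}$ ($z{\left(l \right)} = \left(l^{2} + l l\right) - 65 = \left(l^{2} + l^{2}\right) - 65 = 2 l^{2} - 65 = -65 + 2 l^{2}$)
$\frac{z{\left(6 \right)} + 11574}{12420 + \left(9685 - -10347\right)} = \frac{\left(-65 + 2 \cdot 6^{2}\right) + 11574}{12420 + \left(9685 - -10347\right)} = \frac{\left(-65 + 2 \cdot 36\right) + 11574}{12420 + \left(9685 + 10347\right)} = \frac{\left(-65 + 72\right) + 11574}{12420 + 20032} = \frac{7 + 11574}{32452} = 11581 \cdot \frac{1}{32452} = \frac{11581}{32452}$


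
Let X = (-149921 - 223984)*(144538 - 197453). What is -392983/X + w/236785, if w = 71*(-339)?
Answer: -1341697532146/13196717111025 ≈ -0.10167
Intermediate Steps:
w = -24069
X = 19785183075 (X = -373905*(-52915) = 19785183075)
-392983/X + w/236785 = -392983/19785183075 - 24069/236785 = -392983*1/19785183075 - 24069*1/236785 = -392983/19785183075 - 339/3335 = -1341697532146/13196717111025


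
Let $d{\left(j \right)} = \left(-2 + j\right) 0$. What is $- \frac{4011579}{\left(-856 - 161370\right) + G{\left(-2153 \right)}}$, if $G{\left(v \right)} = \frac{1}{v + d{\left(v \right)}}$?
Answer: $\frac{2878976529}{116424193} \approx 24.728$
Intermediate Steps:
$d{\left(j \right)} = 0$
$G{\left(v \right)} = \frac{1}{v}$ ($G{\left(v \right)} = \frac{1}{v + 0} = \frac{1}{v}$)
$- \frac{4011579}{\left(-856 - 161370\right) + G{\left(-2153 \right)}} = - \frac{4011579}{\left(-856 - 161370\right) + \frac{1}{-2153}} = - \frac{4011579}{\left(-856 - 161370\right) - \frac{1}{2153}} = - \frac{4011579}{-162226 - \frac{1}{2153}} = - \frac{4011579}{- \frac{349272579}{2153}} = \left(-4011579\right) \left(- \frac{2153}{349272579}\right) = \frac{2878976529}{116424193}$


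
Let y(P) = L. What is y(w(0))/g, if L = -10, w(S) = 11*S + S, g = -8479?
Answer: 10/8479 ≈ 0.0011794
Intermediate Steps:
w(S) = 12*S
y(P) = -10
y(w(0))/g = -10/(-8479) = -10*(-1/8479) = 10/8479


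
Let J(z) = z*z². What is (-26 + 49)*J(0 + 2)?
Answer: 184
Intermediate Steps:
J(z) = z³
(-26 + 49)*J(0 + 2) = (-26 + 49)*(0 + 2)³ = 23*2³ = 23*8 = 184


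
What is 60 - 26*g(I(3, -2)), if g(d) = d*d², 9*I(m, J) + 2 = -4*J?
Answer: 1412/27 ≈ 52.296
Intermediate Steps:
I(m, J) = -2/9 - 4*J/9 (I(m, J) = -2/9 + (-4*J)/9 = -2/9 - 4*J/9)
g(d) = d³
60 - 26*g(I(3, -2)) = 60 - 26*(-2/9 - 4/9*(-2))³ = 60 - 26*(-2/9 + 8/9)³ = 60 - 26*(⅔)³ = 60 - 26*8/27 = 60 - 208/27 = 1412/27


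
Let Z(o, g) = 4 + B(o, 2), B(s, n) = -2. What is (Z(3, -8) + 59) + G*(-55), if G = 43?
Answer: -2304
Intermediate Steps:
Z(o, g) = 2 (Z(o, g) = 4 - 2 = 2)
(Z(3, -8) + 59) + G*(-55) = (2 + 59) + 43*(-55) = 61 - 2365 = -2304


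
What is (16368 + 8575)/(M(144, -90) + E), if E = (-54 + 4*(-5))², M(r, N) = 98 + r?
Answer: 24943/5718 ≈ 4.3622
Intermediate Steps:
E = 5476 (E = (-54 - 20)² = (-74)² = 5476)
(16368 + 8575)/(M(144, -90) + E) = (16368 + 8575)/((98 + 144) + 5476) = 24943/(242 + 5476) = 24943/5718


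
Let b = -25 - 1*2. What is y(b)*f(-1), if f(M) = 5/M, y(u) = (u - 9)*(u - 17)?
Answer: -7920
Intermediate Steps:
b = -27 (b = -25 - 2 = -27)
y(u) = (-17 + u)*(-9 + u) (y(u) = (-9 + u)*(-17 + u) = (-17 + u)*(-9 + u))
y(b)*f(-1) = (153 + (-27)**2 - 26*(-27))*(5/(-1)) = (153 + 729 + 702)*(5*(-1)) = 1584*(-5) = -7920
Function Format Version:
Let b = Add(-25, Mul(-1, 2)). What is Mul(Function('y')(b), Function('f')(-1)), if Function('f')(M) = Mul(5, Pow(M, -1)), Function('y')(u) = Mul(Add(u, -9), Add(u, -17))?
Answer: -7920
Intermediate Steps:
b = -27 (b = Add(-25, -2) = -27)
Function('y')(u) = Mul(Add(-17, u), Add(-9, u)) (Function('y')(u) = Mul(Add(-9, u), Add(-17, u)) = Mul(Add(-17, u), Add(-9, u)))
Mul(Function('y')(b), Function('f')(-1)) = Mul(Add(153, Pow(-27, 2), Mul(-26, -27)), Mul(5, Pow(-1, -1))) = Mul(Add(153, 729, 702), Mul(5, -1)) = Mul(1584, -5) = -7920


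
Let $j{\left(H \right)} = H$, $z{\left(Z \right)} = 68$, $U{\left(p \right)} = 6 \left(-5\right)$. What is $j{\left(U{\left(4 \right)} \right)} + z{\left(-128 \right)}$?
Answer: $38$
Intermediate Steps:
$U{\left(p \right)} = -30$
$j{\left(U{\left(4 \right)} \right)} + z{\left(-128 \right)} = -30 + 68 = 38$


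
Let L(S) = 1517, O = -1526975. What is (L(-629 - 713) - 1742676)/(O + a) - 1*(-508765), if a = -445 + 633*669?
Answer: 561649301554/1103943 ≈ 5.0877e+5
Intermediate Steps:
a = 423032 (a = -445 + 423477 = 423032)
(L(-629 - 713) - 1742676)/(O + a) - 1*(-508765) = (1517 - 1742676)/(-1526975 + 423032) - 1*(-508765) = -1741159/(-1103943) + 508765 = -1741159*(-1/1103943) + 508765 = 1741159/1103943 + 508765 = 561649301554/1103943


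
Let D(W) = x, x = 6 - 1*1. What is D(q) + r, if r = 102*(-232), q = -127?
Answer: -23659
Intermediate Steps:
x = 5 (x = 6 - 1 = 5)
D(W) = 5
r = -23664
D(q) + r = 5 - 23664 = -23659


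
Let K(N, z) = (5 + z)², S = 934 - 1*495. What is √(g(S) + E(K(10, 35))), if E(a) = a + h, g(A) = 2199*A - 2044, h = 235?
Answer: 4*√60322 ≈ 982.42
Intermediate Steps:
S = 439 (S = 934 - 495 = 439)
g(A) = -2044 + 2199*A
E(a) = 235 + a (E(a) = a + 235 = 235 + a)
√(g(S) + E(K(10, 35))) = √((-2044 + 2199*439) + (235 + (5 + 35)²)) = √((-2044 + 965361) + (235 + 40²)) = √(963317 + (235 + 1600)) = √(963317 + 1835) = √965152 = 4*√60322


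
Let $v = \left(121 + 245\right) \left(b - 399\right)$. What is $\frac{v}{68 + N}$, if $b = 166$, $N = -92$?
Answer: $\frac{14213}{4} \approx 3553.3$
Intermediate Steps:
$v = -85278$ ($v = \left(121 + 245\right) \left(166 - 399\right) = 366 \left(-233\right) = -85278$)
$\frac{v}{68 + N} = - \frac{85278}{68 - 92} = - \frac{85278}{-24} = \left(-85278\right) \left(- \frac{1}{24}\right) = \frac{14213}{4}$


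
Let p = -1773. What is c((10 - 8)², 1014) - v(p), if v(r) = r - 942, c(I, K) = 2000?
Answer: 4715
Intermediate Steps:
v(r) = -942 + r
c((10 - 8)², 1014) - v(p) = 2000 - (-942 - 1773) = 2000 - 1*(-2715) = 2000 + 2715 = 4715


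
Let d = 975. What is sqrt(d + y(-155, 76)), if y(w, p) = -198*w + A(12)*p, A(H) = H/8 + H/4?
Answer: sqrt(32007) ≈ 178.91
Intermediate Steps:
A(H) = 3*H/8 (A(H) = H*(1/8) + H*(1/4) = H/8 + H/4 = 3*H/8)
y(w, p) = -198*w + 9*p/2 (y(w, p) = -198*w + ((3/8)*12)*p = -198*w + 9*p/2)
sqrt(d + y(-155, 76)) = sqrt(975 + (-198*(-155) + (9/2)*76)) = sqrt(975 + (30690 + 342)) = sqrt(975 + 31032) = sqrt(32007)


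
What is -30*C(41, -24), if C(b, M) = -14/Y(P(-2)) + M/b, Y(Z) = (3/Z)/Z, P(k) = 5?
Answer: 144220/41 ≈ 3517.6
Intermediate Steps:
Y(Z) = 3/Z²
C(b, M) = -350/3 + M/b (C(b, M) = -14/(3/5²) + M/b = -14/(3*(1/25)) + M/b = -14/3/25 + M/b = -14*25/3 + M/b = -350/3 + M/b)
-30*C(41, -24) = -30*(-350/3 - 24/41) = -30*(-14422/123) = 144220/41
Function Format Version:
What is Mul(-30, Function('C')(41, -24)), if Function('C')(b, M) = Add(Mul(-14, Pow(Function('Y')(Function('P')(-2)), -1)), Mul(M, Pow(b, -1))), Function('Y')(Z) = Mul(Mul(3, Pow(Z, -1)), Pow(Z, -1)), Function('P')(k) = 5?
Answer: Rational(144220, 41) ≈ 3517.6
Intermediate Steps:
Function('Y')(Z) = Mul(3, Pow(Z, -2))
Function('C')(b, M) = Add(Rational(-350, 3), Mul(M, Pow(b, -1))) (Function('C')(b, M) = Add(Mul(-14, Pow(Mul(3, Pow(5, -2)), -1)), Mul(M, Pow(b, -1))) = Add(Mul(-14, Pow(Mul(3, Rational(1, 25)), -1)), Mul(M, Pow(b, -1))) = Add(Mul(-14, Pow(Rational(3, 25), -1)), Mul(M, Pow(b, -1))) = Add(Mul(-14, Rational(25, 3)), Mul(M, Pow(b, -1))) = Add(Rational(-350, 3), Mul(M, Pow(b, -1))))
Mul(-30, Function('C')(41, -24)) = Mul(-30, Add(Rational(-350, 3), Mul(-24, Pow(41, -1)))) = Mul(-30, Add(Rational(-350, 3), Mul(-24, Rational(1, 41)))) = Mul(-30, Add(Rational(-350, 3), Rational(-24, 41))) = Mul(-30, Rational(-14422, 123)) = Rational(144220, 41)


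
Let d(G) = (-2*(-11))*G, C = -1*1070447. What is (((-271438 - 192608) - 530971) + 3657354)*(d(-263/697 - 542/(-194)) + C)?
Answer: -192668688106154487/67609 ≈ -2.8497e+12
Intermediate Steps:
C = -1070447
d(G) = 22*G
(((-271438 - 192608) - 530971) + 3657354)*(d(-263/697 - 542/(-194)) + C) = (((-271438 - 192608) - 530971) + 3657354)*(22*(-263/697 - 542/(-194)) - 1070447) = ((-464046 - 530971) + 3657354)*(22*(-263*1/697 - 542*(-1/194)) - 1070447) = (-995017 + 3657354)*(22*(-263/697 + 271/97) - 1070447) = 2662337*(22*(163376/67609) - 1070447) = 2662337*(3594272/67609 - 1070447) = 2662337*(-72368256951/67609) = -192668688106154487/67609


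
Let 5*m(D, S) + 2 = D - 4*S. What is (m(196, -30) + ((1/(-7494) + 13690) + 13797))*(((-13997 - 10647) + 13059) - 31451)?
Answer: -22212837759518/18735 ≈ -1.1856e+9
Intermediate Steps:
m(D, S) = -⅖ - 4*S/5 + D/5 (m(D, S) = -⅖ + (D - 4*S)/5 = -⅖ + (-4*S/5 + D/5) = -⅖ - 4*S/5 + D/5)
(m(196, -30) + ((1/(-7494) + 13690) + 13797))*(((-13997 - 10647) + 13059) - 31451) = ((-⅖ - ⅘*(-30) + (⅕)*196) + ((1/(-7494) + 13690) + 13797))*(((-13997 - 10647) + 13059) - 31451) = ((-⅖ + 24 + 196/5) + ((-1/7494 + 13690) + 13797))*((-24644 + 13059) - 31451) = (314/5 + (102592859/7494 + 13797))*(-11585 - 31451) = (314/5 + 205987577/7494)*(-43036) = (1032291001/37470)*(-43036) = -22212837759518/18735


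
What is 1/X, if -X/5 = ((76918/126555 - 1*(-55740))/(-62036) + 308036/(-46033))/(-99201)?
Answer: -275781463736039118/105504175668449 ≈ -2613.9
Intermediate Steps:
X = -105504175668449/275781463736039118 (X = -5*((76918/126555 - 1*(-55740))/(-62036) + 308036/(-46033))/(-99201) = -5*((76918*(1/126555) + 55740)*(-1/62036) + 308036*(-1/46033))*(-1)/99201 = -5*((76918/126555 + 55740)*(-1/62036) - 308036/46033)*(-1)/99201 = -5*((7054252618/126555)*(-1/62036) - 308036/46033)*(-1)/99201 = -5*(-3527126309/3925482990 - 308036/46033)*(-1)/99201 = -(-105504175668449)*(-1)/(2780027053518*99201) = -5*105504175668449/1378907318680195590 = -105504175668449/275781463736039118 ≈ -0.00038256)
1/X = 1/(-105504175668449/275781463736039118) = -275781463736039118/105504175668449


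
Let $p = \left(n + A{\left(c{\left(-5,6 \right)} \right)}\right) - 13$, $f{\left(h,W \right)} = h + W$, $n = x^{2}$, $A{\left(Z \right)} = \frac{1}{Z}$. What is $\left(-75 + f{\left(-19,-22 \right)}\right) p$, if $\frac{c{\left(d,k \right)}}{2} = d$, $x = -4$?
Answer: $- \frac{1682}{5} \approx -336.4$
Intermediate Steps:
$c{\left(d,k \right)} = 2 d$
$n = 16$ ($n = \left(-4\right)^{2} = 16$)
$f{\left(h,W \right)} = W + h$
$p = \frac{29}{10}$ ($p = \left(16 + \frac{1}{2 \left(-5\right)}\right) - 13 = \left(16 + \frac{1}{-10}\right) - 13 = \left(16 - \frac{1}{10}\right) - 13 = \frac{159}{10} - 13 = \frac{29}{10} \approx 2.9$)
$\left(-75 + f{\left(-19,-22 \right)}\right) p = \left(-75 - 41\right) \frac{29}{10} = \left(-116\right) \frac{29}{10} = - \frac{1682}{5}$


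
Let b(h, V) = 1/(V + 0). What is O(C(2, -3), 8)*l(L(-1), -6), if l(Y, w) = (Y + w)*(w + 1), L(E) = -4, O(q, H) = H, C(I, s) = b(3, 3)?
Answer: 400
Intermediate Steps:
b(h, V) = 1/V
C(I, s) = ⅓ (C(I, s) = 1/3 = ⅓)
l(Y, w) = (1 + w)*(Y + w) (l(Y, w) = (Y + w)*(1 + w) = (1 + w)*(Y + w))
O(C(2, -3), 8)*l(L(-1), -6) = 8*(-4 - 6 + (-6)² - 4*(-6)) = 8*(-4 - 6 + 36 + 24) = 8*50 = 400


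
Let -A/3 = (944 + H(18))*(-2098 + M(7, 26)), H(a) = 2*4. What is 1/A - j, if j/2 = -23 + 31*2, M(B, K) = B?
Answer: -465807887/5971896 ≈ -78.000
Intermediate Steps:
H(a) = 8
A = 5971896 (A = -3*(944 + 8)*(-2098 + 7) = -2856*(-2091) = -3*(-1990632) = 5971896)
j = 78 (j = 2*(-23 + 31*2) = 2*(-23 + 62) = 2*39 = 78)
1/A - j = 1/5971896 - 1*78 = 1/5971896 - 78 = -465807887/5971896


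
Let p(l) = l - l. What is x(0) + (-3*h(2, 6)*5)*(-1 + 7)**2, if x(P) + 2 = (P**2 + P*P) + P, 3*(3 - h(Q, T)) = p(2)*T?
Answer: -1622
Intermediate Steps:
p(l) = 0
h(Q, T) = 3 (h(Q, T) = 3 - 0*T = 3 - 1/3*0 = 3 + 0 = 3)
x(P) = -2 + P + 2*P**2 (x(P) = -2 + ((P**2 + P*P) + P) = -2 + ((P**2 + P**2) + P) = -2 + (2*P**2 + P) = -2 + (P + 2*P**2) = -2 + P + 2*P**2)
x(0) + (-3*h(2, 6)*5)*(-1 + 7)**2 = (-2 + 0 + 2*0**2) + (-3*3*5)*(-1 + 7)**2 = (-2 + 0 + 2*0) - 9*5*6**2 = (-2 + 0 + 0) - 45*36 = -2 - 1620 = -1622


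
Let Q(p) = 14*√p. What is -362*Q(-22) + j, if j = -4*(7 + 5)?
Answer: -48 - 5068*I*√22 ≈ -48.0 - 23771.0*I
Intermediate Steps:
j = -48 (j = -4*12 = -48)
-362*Q(-22) + j = -5068*√(-22) - 48 = -5068*I*√22 - 48 = -48 - 5068*I*√22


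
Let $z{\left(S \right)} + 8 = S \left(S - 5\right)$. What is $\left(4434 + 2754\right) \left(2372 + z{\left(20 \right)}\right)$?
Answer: $19148832$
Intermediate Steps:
$z{\left(S \right)} = -8 + S \left(-5 + S\right)$ ($z{\left(S \right)} = -8 + S \left(S - 5\right) = -8 + S \left(-5 + S\right)$)
$\left(4434 + 2754\right) \left(2372 + z{\left(20 \right)}\right) = \left(4434 + 2754\right) \left(2372 - \left(108 - 400\right)\right) = 7188 \left(2372 - -292\right) = 7188 \left(2372 + 292\right) = 7188 \cdot 2664 = 19148832$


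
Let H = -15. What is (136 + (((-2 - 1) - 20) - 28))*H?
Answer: -1275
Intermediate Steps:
(136 + (((-2 - 1) - 20) - 28))*H = (136 + (((-2 - 1) - 20) - 28))*(-15) = (136 + ((-3 - 20) - 28))*(-15) = (136 + (-23 - 28))*(-15) = (136 - 51)*(-15) = 85*(-15) = -1275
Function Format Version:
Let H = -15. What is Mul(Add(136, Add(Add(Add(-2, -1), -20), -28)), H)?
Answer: -1275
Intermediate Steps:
Mul(Add(136, Add(Add(Add(-2, -1), -20), -28)), H) = Mul(Add(136, Add(Add(Add(-2, -1), -20), -28)), -15) = Mul(Add(136, Add(Add(-3, -20), -28)), -15) = Mul(Add(136, Add(-23, -28)), -15) = Mul(Add(136, -51), -15) = Mul(85, -15) = -1275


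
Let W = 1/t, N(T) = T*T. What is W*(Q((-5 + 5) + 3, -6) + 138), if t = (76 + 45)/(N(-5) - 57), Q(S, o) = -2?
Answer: -4352/121 ≈ -35.967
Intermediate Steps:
N(T) = T²
t = -121/32 (t = (76 + 45)/((-5)² - 57) = 121/(25 - 57) = 121/(-32) = 121*(-1/32) = -121/32 ≈ -3.7813)
W = -32/121 (W = 1/(-121/32) = -32/121 ≈ -0.26446)
W*(Q((-5 + 5) + 3, -6) + 138) = -32*(-2 + 138)/121 = -32/121*136 = -4352/121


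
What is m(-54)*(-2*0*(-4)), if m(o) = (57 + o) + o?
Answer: 0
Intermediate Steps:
m(o) = 57 + 2*o
m(-54)*(-2*0*(-4)) = (57 + 2*(-54))*(-2*0*(-4)) = (57 - 108)*(0*(-4)) = -51*0 = 0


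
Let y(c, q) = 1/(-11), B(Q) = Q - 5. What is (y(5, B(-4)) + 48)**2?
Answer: 277729/121 ≈ 2295.3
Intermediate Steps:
B(Q) = -5 + Q
y(c, q) = -1/11
(y(5, B(-4)) + 48)**2 = (-1/11 + 48)**2 = (527/11)**2 = 277729/121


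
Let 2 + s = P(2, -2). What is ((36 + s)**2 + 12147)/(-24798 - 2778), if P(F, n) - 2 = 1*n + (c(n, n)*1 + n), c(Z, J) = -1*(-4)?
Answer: -4481/9192 ≈ -0.48749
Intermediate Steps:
c(Z, J) = 4
P(F, n) = 6 + 2*n (P(F, n) = 2 + (1*n + (4*1 + n)) = 2 + (n + (4 + n)) = 2 + (4 + 2*n) = 6 + 2*n)
s = 0 (s = -2 + (6 + 2*(-2)) = -2 + (6 - 4) = -2 + 2 = 0)
((36 + s)**2 + 12147)/(-24798 - 2778) = ((36 + 0)**2 + 12147)/(-24798 - 2778) = (36**2 + 12147)/(-27576) = (1296 + 12147)*(-1/27576) = 13443*(-1/27576) = -4481/9192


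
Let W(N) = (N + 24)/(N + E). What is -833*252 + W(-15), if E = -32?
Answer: -9866061/47 ≈ -2.0992e+5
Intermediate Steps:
W(N) = (24 + N)/(-32 + N) (W(N) = (N + 24)/(N - 32) = (24 + N)/(-32 + N))
-833*252 + W(-15) = -833*252 + (24 - 15)/(-32 - 15) = -209916 + 9/(-47) = -209916 - 1/47*9 = -209916 - 9/47 = -9866061/47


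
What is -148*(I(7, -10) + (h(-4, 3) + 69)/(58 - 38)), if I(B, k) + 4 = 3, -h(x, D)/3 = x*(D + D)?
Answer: -4477/5 ≈ -895.40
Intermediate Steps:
h(x, D) = -6*D*x (h(x, D) = -3*x*(D + D) = -3*x*2*D = -6*D*x)
I(B, k) = -1 (I(B, k) = -4 + 3 = -1)
-148*(I(7, -10) + (h(-4, 3) + 69)/(58 - 38)) = -148*(-1 + (-6*3*(-4) + 69)/(58 - 38)) = -148*(-1 + (72 + 69)/20) = -148*(-1 + 141*(1/20)) = -148*(-1 + 141/20) = -148*121/20 = -4477/5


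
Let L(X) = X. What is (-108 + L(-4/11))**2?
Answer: 1420864/121 ≈ 11743.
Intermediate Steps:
(-108 + L(-4/11))**2 = (-108 - 4/11)**2 = (-1192/11)**2 = 1420864/121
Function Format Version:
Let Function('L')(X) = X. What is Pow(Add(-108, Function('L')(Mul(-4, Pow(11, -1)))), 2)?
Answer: Rational(1420864, 121) ≈ 11743.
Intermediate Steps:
Pow(Add(-108, Function('L')(Mul(-4, Pow(11, -1)))), 2) = Pow(Add(-108, Mul(-4, Pow(11, -1))), 2) = Pow(Add(-108, Mul(-4, Rational(1, 11))), 2) = Pow(Add(-108, Rational(-4, 11)), 2) = Pow(Rational(-1192, 11), 2) = Rational(1420864, 121)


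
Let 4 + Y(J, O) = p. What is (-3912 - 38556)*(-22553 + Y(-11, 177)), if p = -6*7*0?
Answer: 957950676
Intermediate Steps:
p = 0 (p = -42*0 = 0)
Y(J, O) = -4 (Y(J, O) = -4 + 0 = -4)
(-3912 - 38556)*(-22553 + Y(-11, 177)) = (-3912 - 38556)*(-22553 - 4) = -42468*(-22557) = 957950676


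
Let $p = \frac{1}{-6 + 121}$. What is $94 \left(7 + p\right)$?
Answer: $\frac{75764}{115} \approx 658.82$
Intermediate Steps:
$p = \frac{1}{115} \approx 0.0086956$
$94 \left(7 + p\right) = 94 \left(7 + \frac{1}{115}\right) = 94 \cdot \frac{806}{115} = \frac{75764}{115}$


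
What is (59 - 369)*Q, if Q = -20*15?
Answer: 93000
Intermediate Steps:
Q = -300
(59 - 369)*Q = (59 - 369)*(-300) = -310*(-300) = 93000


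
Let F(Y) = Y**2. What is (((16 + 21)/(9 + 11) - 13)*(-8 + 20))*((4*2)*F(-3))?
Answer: -48168/5 ≈ -9633.6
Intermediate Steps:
(((16 + 21)/(9 + 11) - 13)*(-8 + 20))*((4*2)*F(-3)) = (((16 + 21)/(9 + 11) - 13)*(-8 + 20))*((4*2)*(-3)**2) = ((37/20 - 13)*12)*(8*9) = ((37*(1/20) - 13)*12)*72 = ((37/20 - 13)*12)*72 = -223/20*12*72 = -669/5*72 = -48168/5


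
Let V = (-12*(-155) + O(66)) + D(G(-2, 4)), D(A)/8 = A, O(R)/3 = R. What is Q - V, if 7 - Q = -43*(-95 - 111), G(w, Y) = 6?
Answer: -10957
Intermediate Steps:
O(R) = 3*R
D(A) = 8*A
Q = -8851 (Q = 7 - (-43)*(-95 - 111) = 7 - (-43)*(-206) = 7 - 1*8858 = 7 - 8858 = -8851)
V = 2106 (V = (-12*(-155) + 3*66) + 8*6 = (1860 + 198) + 48 = 2058 + 48 = 2106)
Q - V = -8851 - 1*2106 = -8851 - 2106 = -10957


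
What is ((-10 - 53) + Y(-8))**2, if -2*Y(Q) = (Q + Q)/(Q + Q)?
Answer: 16129/4 ≈ 4032.3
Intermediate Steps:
Y(Q) = -1/2 (Y(Q) = -(Q + Q)/(2*(Q + Q)) = -2*Q/(2*(2*Q)) = -2*Q*1/(2*Q)/2 = -1/2*1 = -1/2)
((-10 - 53) + Y(-8))**2 = ((-10 - 53) - 1/2)**2 = (-63 - 1/2)**2 = (-127/2)**2 = 16129/4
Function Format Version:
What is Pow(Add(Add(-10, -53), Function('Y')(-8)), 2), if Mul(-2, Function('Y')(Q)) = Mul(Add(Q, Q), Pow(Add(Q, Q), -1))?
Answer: Rational(16129, 4) ≈ 4032.3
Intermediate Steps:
Function('Y')(Q) = Rational(-1, 2) (Function('Y')(Q) = Mul(Rational(-1, 2), Mul(Add(Q, Q), Pow(Add(Q, Q), -1))) = Mul(Rational(-1, 2), Mul(Mul(2, Q), Pow(Mul(2, Q), -1))) = Mul(Rational(-1, 2), Mul(Mul(2, Q), Mul(Rational(1, 2), Pow(Q, -1)))) = Mul(Rational(-1, 2), 1) = Rational(-1, 2))
Pow(Add(Add(-10, -53), Function('Y')(-8)), 2) = Pow(Add(Add(-10, -53), Rational(-1, 2)), 2) = Pow(Add(-63, Rational(-1, 2)), 2) = Pow(Rational(-127, 2), 2) = Rational(16129, 4)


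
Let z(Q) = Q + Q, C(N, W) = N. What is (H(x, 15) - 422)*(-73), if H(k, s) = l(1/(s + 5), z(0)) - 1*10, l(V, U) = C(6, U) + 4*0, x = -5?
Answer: 31098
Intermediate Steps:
z(Q) = 2*Q
l(V, U) = 6 (l(V, U) = 6 + 4*0 = 6 + 0 = 6)
H(k, s) = -4 (H(k, s) = 6 - 1*10 = 6 - 10 = -4)
(H(x, 15) - 422)*(-73) = (-4 - 422)*(-73) = -426*(-73) = 31098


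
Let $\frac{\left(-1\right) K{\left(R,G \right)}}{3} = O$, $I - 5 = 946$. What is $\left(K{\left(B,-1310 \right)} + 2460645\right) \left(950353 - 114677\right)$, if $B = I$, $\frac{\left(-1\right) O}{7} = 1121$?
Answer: $2075974619736$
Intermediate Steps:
$I = 951$ ($I = 5 + 946 = 951$)
$O = -7847$ ($O = \left(-7\right) 1121 = -7847$)
$B = 951$
$K{\left(R,G \right)} = 23541$ ($K{\left(R,G \right)} = \left(-3\right) \left(-7847\right) = 23541$)
$\left(K{\left(B,-1310 \right)} + 2460645\right) \left(950353 - 114677\right) = \left(23541 + 2460645\right) \left(950353 - 114677\right) = 2484186 \cdot 835676 = 2075974619736$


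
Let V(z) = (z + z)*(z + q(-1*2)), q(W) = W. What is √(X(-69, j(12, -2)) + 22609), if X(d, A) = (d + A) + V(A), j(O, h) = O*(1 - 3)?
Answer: 2*√5941 ≈ 154.16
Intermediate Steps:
V(z) = 2*z*(-2 + z) (V(z) = (z + z)*(z - 1*2) = (2*z)*(z - 2) = (2*z)*(-2 + z) = 2*z*(-2 + z))
j(O, h) = -2*O (j(O, h) = O*(-2) = -2*O)
X(d, A) = A + d + 2*A*(-2 + A) (X(d, A) = (d + A) + 2*A*(-2 + A) = (A + d) + 2*A*(-2 + A) = A + d + 2*A*(-2 + A))
√(X(-69, j(12, -2)) + 22609) = √((-2*12 - 69 + 2*(-2*12)*(-2 - 2*12)) + 22609) = √((-24 - 69 + 2*(-24)*(-2 - 24)) + 22609) = √((-24 - 69 + 2*(-24)*(-26)) + 22609) = √((-24 - 69 + 1248) + 22609) = √(1155 + 22609) = √23764 = 2*√5941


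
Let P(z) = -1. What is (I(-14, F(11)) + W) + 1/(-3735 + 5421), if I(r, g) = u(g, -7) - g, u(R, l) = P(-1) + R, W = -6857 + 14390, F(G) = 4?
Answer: 12698953/1686 ≈ 7532.0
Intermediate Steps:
W = 7533
u(R, l) = -1 + R
I(r, g) = -1 (I(r, g) = (-1 + g) - g = -1)
(I(-14, F(11)) + W) + 1/(-3735 + 5421) = (-1 + 7533) + 1/(-3735 + 5421) = 7532 + 1/1686 = 12698953/1686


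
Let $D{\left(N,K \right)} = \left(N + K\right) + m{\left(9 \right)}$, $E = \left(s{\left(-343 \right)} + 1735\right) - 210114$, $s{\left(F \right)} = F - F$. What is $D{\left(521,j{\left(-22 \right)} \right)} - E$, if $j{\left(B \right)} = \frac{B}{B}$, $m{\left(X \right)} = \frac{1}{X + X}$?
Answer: $\frac{3760219}{18} \approx 2.089 \cdot 10^{5}$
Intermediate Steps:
$m{\left(X \right)} = \frac{1}{2 X}$
$s{\left(F \right)} = 0$
$j{\left(B \right)} = 1$
$E = -208379$ ($E = \left(0 + 1735\right) - 210114 = 1735 - 210114 = -208379$)
$D{\left(N,K \right)} = \frac{1}{18} + K + N$ ($D{\left(N,K \right)} = \left(N + K\right) + \frac{1}{2 \cdot 9} = \left(K + N\right) + \frac{1}{2} \cdot \frac{1}{9} = \left(K + N\right) + \frac{1}{18} = \frac{1}{18} + K + N$)
$D{\left(521,j{\left(-22 \right)} \right)} - E = \left(\frac{1}{18} + 1 + 521\right) - -208379 = \frac{9397}{18} + 208379 = \frac{3760219}{18}$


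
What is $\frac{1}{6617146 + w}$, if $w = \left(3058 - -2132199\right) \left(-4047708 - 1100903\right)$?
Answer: $- \frac{1}{10993601060881} \approx -9.0962 \cdot 10^{-14}$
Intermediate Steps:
$w = -10993607678027$ ($w = \left(3058 + 2132199\right) \left(-5148611\right) = 2135257 \left(-5148611\right) = -10993607678027$)
$\frac{1}{6617146 + w} = \frac{1}{6617146 - 10993607678027} = \frac{1}{-10993601060881} = - \frac{1}{10993601060881}$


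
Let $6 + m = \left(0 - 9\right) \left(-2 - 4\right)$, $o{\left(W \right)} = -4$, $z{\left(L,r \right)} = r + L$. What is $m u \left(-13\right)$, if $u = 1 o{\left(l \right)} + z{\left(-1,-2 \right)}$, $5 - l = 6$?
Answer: $4368$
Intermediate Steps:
$z{\left(L,r \right)} = L + r$
$l = -1$ ($l = 5 - 6 = -1$)
$m = 48$ ($m = -6 + \left(0 - 9\right) \left(-2 - 4\right) = -6 - -54 = -6 + 54 = 48$)
$u = -7$ ($u = 1 \left(-4\right) - 3 = -4 - 3 = -7$)
$m u \left(-13\right) = 48 \left(-7\right) \left(-13\right) = \left(-336\right) \left(-13\right) = 4368$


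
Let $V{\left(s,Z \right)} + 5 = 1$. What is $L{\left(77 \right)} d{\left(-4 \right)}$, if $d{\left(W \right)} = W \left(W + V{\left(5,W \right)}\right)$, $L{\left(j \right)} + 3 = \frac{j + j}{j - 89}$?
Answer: $- \frac{1520}{3} \approx -506.67$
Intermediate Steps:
$V{\left(s,Z \right)} = -4$ ($V{\left(s,Z \right)} = -5 + 1 = -4$)
$L{\left(j \right)} = -3 + \frac{2 j}{-89 + j}$ ($L{\left(j \right)} = -3 + \frac{j + j}{j - 89} = -3 + \frac{2 j}{-89 + j}$)
$d{\left(W \right)} = W \left(-4 + W\right)$ ($d{\left(W \right)} = W \left(W - 4\right) = W \left(-4 + W\right)$)
$L{\left(77 \right)} d{\left(-4 \right)} = \frac{267 - 77}{-89 + 77} \left(- 4 \left(-4 - 4\right)\right) = \frac{267 - 77}{-12} \left(\left(-4\right) \left(-8\right)\right) = \left(- \frac{1}{12}\right) 190 \cdot 32 = \left(- \frac{95}{6}\right) 32 = - \frac{1520}{3}$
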